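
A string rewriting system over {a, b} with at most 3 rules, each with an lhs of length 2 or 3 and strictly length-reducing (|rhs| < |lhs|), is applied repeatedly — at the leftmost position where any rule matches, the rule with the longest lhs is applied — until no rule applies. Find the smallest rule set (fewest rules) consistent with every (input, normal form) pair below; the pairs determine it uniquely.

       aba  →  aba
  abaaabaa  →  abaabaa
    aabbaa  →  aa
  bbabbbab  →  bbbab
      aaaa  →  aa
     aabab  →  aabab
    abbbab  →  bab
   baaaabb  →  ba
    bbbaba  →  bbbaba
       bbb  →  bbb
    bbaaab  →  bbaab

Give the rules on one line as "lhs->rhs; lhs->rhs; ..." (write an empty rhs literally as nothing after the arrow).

aaa->aa; abb->

  | aba
  | abaaabaa => abaabaa
  | aabbaa => aaa => aa
  | bbabbbab => bbbab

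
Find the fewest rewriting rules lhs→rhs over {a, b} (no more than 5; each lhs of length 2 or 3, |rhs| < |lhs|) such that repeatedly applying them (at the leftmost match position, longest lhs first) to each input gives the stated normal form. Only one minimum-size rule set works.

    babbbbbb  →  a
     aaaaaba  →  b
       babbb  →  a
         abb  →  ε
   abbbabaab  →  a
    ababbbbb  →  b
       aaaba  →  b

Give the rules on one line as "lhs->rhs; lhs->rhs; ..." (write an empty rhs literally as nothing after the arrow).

  | babbbbbb => babbbbb => babbbb => babbb => babb => bab => ba => a
  | aaaaaba => baaaba => aaaba => baba => baa => aa => b
  | babbb => babb => bab => ba => a
  | abb => ε

aa->b; abb->; ba->a; bab->ba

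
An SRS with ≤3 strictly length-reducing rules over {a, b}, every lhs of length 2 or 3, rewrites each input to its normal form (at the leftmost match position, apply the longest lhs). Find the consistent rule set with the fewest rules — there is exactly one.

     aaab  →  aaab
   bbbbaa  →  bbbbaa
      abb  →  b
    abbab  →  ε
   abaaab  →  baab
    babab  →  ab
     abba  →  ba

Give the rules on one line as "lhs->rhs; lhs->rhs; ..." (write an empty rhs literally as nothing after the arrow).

  | aaab
  | bbbbaa
  | abb => b
  | abbab => bab => ε

aba->b; abb->b; bab->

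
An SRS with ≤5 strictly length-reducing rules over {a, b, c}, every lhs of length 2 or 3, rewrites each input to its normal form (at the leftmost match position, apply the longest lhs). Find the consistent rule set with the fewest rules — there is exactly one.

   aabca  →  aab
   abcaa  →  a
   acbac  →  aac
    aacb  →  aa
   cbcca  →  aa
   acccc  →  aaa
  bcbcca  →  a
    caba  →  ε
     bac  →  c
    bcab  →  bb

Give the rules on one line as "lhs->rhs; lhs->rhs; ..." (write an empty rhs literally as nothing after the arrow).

  | aabca => aab
  | abcaa => aba => a
  | acbac => aac
  | aacb => aa

ba->; ca->; cb->; cc->a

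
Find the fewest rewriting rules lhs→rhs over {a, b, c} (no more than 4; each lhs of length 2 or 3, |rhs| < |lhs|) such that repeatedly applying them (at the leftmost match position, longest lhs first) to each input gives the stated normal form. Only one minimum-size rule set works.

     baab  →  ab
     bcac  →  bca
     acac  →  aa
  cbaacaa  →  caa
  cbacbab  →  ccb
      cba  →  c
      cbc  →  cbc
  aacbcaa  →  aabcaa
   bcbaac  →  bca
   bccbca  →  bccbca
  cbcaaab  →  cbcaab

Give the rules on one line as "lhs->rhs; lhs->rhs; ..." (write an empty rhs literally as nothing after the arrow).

aaa->aa; ac->a; ba->

  | baab => ab
  | bcac => bca
  | acac => aac => aa
  | cbaacaa => cacaa => caaa => caa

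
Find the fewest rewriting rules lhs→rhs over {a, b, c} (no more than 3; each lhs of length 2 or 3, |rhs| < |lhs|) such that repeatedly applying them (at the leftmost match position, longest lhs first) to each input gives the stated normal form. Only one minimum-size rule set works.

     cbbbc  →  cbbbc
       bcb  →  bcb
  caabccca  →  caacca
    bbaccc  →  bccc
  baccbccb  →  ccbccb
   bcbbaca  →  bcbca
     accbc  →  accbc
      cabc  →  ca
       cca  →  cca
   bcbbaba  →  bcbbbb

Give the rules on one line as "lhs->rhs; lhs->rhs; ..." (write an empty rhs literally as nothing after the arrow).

  | cbbbc
  | bcb
  | caabccca => caacca
  | bbaccc => bccc

aba->bb; abc->a; bac->c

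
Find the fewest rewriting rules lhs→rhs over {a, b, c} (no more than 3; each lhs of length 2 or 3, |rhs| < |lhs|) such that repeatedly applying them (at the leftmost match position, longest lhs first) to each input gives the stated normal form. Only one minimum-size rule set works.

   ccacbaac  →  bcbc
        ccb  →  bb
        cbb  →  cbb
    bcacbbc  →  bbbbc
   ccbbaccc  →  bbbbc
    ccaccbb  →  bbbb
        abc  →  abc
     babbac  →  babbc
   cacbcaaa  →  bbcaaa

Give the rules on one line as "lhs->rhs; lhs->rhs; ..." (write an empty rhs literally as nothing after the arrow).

  | ccacbaac => bacbaac => bcbaac => bcbac => bcbc
  | ccb => bb
  | cbb
  | bcacbbc => bccbbc => bbbbc

ac->c; cc->b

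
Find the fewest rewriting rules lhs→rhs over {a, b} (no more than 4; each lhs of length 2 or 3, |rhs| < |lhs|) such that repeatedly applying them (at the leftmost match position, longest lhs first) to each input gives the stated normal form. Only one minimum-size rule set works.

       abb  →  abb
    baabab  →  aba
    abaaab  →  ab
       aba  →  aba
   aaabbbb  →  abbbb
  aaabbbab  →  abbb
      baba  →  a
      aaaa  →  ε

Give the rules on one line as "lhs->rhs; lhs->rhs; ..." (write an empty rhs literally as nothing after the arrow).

aa->; baa->a; bab->ba; bba->b

  | abb
  | baabab => abab => aba
  | abaaab => aaab => ab
  | aba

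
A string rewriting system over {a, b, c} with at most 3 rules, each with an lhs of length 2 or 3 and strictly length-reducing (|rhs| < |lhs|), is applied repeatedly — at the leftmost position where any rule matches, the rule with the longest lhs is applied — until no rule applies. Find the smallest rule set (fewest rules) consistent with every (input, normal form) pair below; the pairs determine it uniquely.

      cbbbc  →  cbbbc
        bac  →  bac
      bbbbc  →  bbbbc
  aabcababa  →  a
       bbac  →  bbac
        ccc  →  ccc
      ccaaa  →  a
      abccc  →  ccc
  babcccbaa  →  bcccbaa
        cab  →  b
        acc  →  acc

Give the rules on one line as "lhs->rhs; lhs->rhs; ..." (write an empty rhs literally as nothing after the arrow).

  | cbbbc
  | bac
  | bbbbc
  | aabcababa => acababa => ababa => aba => a

ab->; ca->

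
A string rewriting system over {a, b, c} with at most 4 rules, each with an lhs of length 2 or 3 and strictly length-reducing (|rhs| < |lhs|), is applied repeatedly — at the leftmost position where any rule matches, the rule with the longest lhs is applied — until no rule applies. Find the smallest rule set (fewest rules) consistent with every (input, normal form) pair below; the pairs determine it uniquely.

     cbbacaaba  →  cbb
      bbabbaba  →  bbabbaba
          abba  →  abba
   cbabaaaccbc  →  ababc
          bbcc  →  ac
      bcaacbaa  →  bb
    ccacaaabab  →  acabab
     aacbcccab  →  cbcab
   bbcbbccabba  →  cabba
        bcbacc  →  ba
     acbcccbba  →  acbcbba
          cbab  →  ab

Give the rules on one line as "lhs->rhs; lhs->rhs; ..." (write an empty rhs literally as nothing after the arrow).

aa->; bbc->a; cba->a; cc->

  | cbbacaaba => cbbacba => cbbaa => cbb
  | bbabbaba
  | abba
  | cbabaaaccbc => abaaaccbc => abaccbc => ababc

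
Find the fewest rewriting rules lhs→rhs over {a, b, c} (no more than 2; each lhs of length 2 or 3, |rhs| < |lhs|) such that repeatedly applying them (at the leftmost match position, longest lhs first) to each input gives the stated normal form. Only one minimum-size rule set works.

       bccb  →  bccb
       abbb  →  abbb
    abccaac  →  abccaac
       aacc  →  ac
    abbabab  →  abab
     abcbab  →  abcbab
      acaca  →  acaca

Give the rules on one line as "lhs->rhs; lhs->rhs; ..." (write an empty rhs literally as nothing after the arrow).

acc->c; bba->

  | bccb
  | abbb
  | abccaac
  | aacc => ac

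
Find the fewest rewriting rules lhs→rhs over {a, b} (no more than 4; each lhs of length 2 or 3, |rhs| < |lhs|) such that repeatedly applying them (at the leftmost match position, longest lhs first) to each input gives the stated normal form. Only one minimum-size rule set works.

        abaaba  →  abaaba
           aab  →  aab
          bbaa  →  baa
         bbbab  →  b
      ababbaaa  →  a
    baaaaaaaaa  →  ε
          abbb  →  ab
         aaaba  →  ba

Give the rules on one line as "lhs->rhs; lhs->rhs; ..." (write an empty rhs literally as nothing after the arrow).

aaa->b; bab->b; bb->; bba->ba

  | abaaba
  | aab
  | bbaa => baa
  | bbbab => bab => b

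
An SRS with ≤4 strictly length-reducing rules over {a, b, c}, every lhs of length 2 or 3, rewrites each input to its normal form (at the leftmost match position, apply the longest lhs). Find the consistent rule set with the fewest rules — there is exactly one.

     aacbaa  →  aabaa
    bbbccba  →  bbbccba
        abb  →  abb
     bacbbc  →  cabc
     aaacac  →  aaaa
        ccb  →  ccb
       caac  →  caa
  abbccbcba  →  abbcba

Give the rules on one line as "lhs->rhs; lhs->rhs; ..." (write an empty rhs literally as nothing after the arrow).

ac->a; bab->ca; cbc->

  | aacbaa => aabaa
  | bbbccba
  | abb
  | bacbbc => babbc => cabc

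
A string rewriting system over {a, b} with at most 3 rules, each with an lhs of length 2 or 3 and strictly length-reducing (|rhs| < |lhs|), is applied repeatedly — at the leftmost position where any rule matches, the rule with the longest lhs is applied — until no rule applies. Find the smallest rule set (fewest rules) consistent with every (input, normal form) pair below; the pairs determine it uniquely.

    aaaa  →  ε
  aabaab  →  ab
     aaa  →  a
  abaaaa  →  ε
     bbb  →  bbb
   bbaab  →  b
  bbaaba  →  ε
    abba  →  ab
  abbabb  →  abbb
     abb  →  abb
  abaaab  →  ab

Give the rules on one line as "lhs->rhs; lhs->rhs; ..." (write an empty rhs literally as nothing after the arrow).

aa->; ba->

  | aaaa => aa => ε
  | aabaab => baab => ab
  | aaa => a
  | abaaaa => aaaa => aa => ε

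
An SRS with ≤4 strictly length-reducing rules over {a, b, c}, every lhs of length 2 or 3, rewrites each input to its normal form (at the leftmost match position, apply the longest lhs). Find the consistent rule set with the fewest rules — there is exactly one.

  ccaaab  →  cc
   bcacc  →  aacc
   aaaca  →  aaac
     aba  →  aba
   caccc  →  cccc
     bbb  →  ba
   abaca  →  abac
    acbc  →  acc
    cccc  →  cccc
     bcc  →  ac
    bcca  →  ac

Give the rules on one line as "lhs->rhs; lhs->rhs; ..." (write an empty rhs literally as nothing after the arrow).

  | ccaaab => ccaab => ccab => ccb => cc
  | bcacc => aacc
  | aaaca => aaac
  | aba

bbb->ba; bc->a; ca->c; cb->c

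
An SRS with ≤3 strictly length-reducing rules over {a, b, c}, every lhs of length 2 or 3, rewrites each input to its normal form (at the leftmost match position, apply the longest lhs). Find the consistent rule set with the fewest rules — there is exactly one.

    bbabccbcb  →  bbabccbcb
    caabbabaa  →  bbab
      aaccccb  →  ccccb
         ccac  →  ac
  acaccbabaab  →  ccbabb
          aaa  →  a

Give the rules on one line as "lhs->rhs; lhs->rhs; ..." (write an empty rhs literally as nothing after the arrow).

  | bbabccbcb
  | caabbabaa => aabbabaa => bbabaa => bbab
  | aaccccb => ccccb
  | ccac => cac => ac

aa->; ca->a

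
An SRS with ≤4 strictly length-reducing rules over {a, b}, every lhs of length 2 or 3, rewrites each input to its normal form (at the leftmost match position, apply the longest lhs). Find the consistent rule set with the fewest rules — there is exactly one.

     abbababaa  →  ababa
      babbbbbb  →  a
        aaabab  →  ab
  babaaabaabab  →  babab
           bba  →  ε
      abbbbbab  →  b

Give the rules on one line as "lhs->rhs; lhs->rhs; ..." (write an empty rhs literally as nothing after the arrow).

  | abbababaa => ababaa => ababa
  | babbbbbb => baabbbb => bbbb => abb => aa => a
  | aaabab => aabab => ab
  | babaaabaabab => babaabaabab => babaabab => babab

aa->a; aab->; bb->a; bba->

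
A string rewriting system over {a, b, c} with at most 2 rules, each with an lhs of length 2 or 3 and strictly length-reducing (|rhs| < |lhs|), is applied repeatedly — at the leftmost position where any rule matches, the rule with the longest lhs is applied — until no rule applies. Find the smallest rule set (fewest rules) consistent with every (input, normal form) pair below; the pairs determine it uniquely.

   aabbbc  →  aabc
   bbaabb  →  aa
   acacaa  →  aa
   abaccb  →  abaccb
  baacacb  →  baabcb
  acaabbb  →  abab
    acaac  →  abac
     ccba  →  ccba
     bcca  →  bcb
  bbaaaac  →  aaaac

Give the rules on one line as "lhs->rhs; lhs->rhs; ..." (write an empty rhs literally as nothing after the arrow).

  | aabbbc => aabc
  | bbaabb => aabb => aa
  | acacaa => abcaa => abba => aa
  | abaccb

bb->; ca->b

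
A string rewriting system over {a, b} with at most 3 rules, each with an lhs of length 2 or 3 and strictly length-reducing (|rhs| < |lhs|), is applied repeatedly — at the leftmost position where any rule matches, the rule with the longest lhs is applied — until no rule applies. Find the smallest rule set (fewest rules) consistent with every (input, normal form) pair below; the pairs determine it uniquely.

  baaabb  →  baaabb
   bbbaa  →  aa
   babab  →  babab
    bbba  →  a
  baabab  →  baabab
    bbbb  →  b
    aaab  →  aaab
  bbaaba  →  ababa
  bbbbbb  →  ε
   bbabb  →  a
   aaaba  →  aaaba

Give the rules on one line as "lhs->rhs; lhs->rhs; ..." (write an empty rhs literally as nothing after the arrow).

bba->ab; bbb->

  | baaabb
  | bbbaa => aa
  | babab
  | bbba => a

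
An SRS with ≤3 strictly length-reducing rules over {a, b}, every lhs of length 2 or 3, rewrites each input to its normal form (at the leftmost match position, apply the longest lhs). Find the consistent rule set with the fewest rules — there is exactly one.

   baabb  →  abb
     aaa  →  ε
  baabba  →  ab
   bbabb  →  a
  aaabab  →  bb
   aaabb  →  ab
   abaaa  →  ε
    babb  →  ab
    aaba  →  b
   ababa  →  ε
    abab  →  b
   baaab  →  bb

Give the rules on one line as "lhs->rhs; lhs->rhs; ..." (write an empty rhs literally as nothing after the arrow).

  | baabb => abb
  | aaa => ba => ε
  | baabba => abba => ab
  | bbabb => bab => a

aa->b; ba->; bab->a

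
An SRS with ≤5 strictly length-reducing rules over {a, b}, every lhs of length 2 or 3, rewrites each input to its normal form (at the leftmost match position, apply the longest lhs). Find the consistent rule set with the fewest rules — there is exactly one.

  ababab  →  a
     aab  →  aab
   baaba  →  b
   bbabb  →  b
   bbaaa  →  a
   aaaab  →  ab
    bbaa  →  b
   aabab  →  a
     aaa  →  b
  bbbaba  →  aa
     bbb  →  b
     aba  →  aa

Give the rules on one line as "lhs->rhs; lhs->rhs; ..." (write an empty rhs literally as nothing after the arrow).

  | ababab => aabab => aaab => bb => a
  | aab
  | baaba => aaba => aaa => b
  | bbabb => aabb => aaa => b

aaa->b; ba->a; bb->a; bbb->b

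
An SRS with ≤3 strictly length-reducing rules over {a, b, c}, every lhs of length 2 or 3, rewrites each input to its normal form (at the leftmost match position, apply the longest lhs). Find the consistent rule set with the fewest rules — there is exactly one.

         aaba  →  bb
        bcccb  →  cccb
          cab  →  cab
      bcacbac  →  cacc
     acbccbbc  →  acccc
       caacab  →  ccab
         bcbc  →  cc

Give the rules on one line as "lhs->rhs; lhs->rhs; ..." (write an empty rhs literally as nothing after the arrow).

  | aaba => bba => bb
  | bcccb => cccb
  | cab
  | bcacbac => cacbac => cacbc => cacc

aa->b; ba->b; bc->c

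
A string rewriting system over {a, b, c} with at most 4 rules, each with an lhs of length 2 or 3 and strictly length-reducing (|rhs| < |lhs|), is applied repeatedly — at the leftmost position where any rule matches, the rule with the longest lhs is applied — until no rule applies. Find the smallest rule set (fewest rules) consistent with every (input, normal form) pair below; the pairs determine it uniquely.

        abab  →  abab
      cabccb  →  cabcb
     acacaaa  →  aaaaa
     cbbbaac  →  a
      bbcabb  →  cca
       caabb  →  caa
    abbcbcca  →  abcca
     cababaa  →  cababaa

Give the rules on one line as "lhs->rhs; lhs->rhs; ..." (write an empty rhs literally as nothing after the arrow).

  | abab
  | cabccb => cabcb
  | acacaaa => aacaaa => aaaaa
  | cbbbaac => ccbaac => cbaac => ac => a

ac->a; bb->c; cba->; ccb->cb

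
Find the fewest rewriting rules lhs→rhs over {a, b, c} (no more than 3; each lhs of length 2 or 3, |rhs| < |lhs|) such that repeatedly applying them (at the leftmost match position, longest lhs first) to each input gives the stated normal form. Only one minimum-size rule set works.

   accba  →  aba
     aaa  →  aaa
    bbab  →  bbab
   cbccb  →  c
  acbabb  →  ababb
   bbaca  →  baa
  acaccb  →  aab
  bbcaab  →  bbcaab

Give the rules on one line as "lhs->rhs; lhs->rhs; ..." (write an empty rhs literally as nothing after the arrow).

  | accba => acba => aba
  | aaa
  | bbab
  | cbccb => ccb => c

ac->a; bac->a; cb->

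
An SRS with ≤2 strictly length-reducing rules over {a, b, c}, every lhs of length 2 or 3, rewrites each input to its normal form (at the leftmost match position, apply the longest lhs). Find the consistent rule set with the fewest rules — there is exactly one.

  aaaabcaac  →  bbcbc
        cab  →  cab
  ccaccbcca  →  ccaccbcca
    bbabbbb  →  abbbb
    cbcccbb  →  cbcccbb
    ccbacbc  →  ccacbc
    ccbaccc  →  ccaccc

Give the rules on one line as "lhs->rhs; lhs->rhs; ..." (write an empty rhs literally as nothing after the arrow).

aa->b; ba->a

  | aaaabcaac => baabcaac => aabcaac => bbcaac => bbcbc
  | cab
  | ccaccbcca
  | bbabbbb => babbbb => abbbb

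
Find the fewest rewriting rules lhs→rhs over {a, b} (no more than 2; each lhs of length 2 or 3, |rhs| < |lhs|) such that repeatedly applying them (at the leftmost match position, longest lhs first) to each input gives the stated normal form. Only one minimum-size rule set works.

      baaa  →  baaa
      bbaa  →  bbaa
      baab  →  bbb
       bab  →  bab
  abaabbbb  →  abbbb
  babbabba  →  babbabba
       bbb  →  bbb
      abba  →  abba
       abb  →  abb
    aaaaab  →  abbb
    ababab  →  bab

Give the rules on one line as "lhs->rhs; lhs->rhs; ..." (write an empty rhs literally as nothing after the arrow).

  | baaa
  | bbaa
  | baab => bbb
  | bab

aab->bb; aba->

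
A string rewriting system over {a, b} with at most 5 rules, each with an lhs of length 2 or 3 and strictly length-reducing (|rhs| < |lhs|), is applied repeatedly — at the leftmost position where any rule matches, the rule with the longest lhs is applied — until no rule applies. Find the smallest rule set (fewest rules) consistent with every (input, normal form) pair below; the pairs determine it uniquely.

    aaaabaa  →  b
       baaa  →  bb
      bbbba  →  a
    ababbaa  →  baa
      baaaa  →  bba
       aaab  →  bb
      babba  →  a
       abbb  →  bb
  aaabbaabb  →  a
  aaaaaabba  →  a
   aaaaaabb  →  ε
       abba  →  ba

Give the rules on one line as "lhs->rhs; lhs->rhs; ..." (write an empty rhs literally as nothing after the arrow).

  | aaaabaa => babaa => aaa => b
  | baaa => bb
  | bbbba => aba => a
  | ababbaa => abbaa => baa

aaa->b; ab->; bab->a; bbb->a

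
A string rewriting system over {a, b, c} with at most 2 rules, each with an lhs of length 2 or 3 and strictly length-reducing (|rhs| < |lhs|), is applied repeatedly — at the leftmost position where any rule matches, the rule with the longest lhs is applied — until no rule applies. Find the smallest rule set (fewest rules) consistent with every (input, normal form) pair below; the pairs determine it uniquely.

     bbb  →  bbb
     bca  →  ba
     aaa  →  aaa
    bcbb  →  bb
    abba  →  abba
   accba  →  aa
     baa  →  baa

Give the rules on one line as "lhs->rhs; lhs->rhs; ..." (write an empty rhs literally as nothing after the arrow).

ca->a; cb->

  | bbb
  | bca => ba
  | aaa
  | bcbb => bb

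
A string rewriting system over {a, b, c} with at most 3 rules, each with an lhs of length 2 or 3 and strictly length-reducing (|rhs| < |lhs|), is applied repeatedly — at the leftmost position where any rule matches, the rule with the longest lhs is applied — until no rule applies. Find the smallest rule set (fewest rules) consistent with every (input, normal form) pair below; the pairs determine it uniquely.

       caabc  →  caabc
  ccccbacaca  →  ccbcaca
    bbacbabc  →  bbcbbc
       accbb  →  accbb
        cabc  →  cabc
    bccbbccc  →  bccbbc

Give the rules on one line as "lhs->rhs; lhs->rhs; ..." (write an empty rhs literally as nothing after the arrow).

ba->b; ccc->c

  | caabc
  | ccccbacaca => ccbacaca => ccbcaca
  | bbacbabc => bbcbabc => bbcbbc
  | accbb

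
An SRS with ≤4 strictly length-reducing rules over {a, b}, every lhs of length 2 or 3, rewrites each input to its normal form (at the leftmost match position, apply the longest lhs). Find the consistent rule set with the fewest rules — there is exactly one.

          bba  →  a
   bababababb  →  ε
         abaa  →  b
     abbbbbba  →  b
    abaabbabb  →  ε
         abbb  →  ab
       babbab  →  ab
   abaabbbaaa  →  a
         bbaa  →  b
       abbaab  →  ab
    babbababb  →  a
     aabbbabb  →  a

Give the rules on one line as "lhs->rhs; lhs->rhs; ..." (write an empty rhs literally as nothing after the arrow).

aa->b; aaa->a; ba->; bb->

  | bba => a
  | bababababb => babababb => bababb => babb => bb => ε
  | abaa => aa => b
  | abbbbbba => abbbba => abba => aa => b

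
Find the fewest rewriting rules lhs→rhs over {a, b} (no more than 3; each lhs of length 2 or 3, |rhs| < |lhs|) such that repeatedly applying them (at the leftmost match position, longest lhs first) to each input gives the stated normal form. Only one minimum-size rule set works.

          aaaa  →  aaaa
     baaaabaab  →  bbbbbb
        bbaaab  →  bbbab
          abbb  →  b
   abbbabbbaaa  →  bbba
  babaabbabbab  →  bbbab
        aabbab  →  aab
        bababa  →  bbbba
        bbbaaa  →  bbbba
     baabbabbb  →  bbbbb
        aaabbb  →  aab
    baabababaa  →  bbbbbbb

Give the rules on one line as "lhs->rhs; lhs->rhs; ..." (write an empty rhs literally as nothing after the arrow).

  | aaaa
  | baaaabaab => bbaabaab => bbbbaab => bbbbbb
  | bbaaab => bbbab
  | abbb => b

aba->bb; abb->; baa->bb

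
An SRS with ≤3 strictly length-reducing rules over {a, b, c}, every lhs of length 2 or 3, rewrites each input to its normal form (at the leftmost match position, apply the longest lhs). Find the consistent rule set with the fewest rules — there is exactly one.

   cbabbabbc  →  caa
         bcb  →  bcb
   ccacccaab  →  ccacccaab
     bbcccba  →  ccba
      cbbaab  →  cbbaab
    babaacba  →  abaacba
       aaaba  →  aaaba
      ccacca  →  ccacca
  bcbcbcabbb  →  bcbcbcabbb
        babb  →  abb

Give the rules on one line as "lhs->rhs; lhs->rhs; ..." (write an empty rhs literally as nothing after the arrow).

bab->ab; bbc->

  | cbabbabbc => cabbabbc => cababbc => caabbc => caa
  | bcb
  | ccacccaab
  | bbcccba => ccba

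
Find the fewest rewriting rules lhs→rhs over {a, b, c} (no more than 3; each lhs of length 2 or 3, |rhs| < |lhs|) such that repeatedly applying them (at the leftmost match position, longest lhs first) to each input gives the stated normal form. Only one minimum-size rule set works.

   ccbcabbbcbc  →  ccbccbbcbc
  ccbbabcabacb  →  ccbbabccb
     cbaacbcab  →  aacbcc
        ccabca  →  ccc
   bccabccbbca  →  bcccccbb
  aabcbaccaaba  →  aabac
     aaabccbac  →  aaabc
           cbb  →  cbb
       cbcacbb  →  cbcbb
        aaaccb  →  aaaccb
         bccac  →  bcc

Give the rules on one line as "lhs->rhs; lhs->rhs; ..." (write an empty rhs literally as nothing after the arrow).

  | ccbcabbbcbc => ccbccbbcbc
  | ccbbabcabacb => ccbbabccacb => ccbbabccb
  | cbaacbcab => aacbcab => aacbcc
  | ccabca => cccca => ccc

ca->; cab->cc; cba->a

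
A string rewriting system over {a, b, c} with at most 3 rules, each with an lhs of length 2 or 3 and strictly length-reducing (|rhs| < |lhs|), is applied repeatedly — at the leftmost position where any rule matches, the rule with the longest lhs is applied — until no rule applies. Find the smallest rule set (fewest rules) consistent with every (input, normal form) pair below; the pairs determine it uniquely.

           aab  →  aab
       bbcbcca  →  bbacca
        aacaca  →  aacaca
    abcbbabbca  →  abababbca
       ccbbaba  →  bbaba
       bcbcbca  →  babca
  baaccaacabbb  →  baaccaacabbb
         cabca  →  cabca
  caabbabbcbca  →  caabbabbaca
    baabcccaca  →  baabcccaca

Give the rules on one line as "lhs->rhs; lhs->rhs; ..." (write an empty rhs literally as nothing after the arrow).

  | aab
  | bbcbcca => bbacca
  | aacaca
  | abcbbabbca => abababbca

bcb->ba; cb->b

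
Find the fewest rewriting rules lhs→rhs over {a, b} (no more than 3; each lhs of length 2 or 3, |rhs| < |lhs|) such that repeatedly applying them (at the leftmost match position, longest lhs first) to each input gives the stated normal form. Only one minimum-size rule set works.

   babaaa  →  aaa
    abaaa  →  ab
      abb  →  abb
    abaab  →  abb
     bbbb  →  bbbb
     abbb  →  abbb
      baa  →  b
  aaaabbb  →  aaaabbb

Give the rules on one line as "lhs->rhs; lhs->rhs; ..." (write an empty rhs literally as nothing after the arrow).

ba->b; bba->a

  | babaaa => bbaaa => aaa
  | abaaa => abaa => aba => ab
  | abb
  | abaab => abab => abb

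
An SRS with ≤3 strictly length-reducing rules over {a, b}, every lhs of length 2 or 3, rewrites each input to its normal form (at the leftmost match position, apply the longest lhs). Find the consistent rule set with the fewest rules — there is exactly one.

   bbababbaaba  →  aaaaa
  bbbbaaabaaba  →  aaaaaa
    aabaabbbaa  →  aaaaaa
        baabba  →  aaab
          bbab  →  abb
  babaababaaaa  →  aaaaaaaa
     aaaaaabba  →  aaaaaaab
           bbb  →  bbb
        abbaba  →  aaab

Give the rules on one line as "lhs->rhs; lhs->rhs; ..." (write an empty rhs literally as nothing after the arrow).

ba->a; bba->ab

  | bbababbaaba => abbabbaaba => aabbbaaba => aabababa => aaababa => aaaaba => aaaaa
  | bbbbaaabaaba => bbabaabaaba => abbaabaaba => aababaaba => aaabaaba => aaaaaba => aaaaaa
  | aabaabbbaa => aaaabbbaa => aaaababa => aaaaaba => aaaaaa
  | baabba => aabba => aaab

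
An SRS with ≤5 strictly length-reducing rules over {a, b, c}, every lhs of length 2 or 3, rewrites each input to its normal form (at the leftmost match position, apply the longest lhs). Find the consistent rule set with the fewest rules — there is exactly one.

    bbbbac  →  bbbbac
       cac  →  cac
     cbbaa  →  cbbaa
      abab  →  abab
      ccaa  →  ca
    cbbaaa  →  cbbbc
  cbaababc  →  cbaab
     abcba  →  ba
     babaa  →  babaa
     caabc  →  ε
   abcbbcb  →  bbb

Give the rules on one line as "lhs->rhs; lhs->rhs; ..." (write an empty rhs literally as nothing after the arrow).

aaa->bc; abc->; bcb->bb; caa->a

  | bbbbac
  | cac
  | cbbaa
  | abab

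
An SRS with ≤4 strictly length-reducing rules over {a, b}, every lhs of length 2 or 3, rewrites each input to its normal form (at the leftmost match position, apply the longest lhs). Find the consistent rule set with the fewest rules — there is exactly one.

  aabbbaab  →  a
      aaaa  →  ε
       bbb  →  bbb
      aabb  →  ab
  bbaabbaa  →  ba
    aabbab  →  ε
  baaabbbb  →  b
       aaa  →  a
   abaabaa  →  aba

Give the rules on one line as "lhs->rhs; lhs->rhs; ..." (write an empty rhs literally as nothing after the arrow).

  | aabbbaab => abbaab => aab => a
  | aaaa => aa => ε
  | bbb
  | aabb => ab

aa->; aab->a; abb->; bab->a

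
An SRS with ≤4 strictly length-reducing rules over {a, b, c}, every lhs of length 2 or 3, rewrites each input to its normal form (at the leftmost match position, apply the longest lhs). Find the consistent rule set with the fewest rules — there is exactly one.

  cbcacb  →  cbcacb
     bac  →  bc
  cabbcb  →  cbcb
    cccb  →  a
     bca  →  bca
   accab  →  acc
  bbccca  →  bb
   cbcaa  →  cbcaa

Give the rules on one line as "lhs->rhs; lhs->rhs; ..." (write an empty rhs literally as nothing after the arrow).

  | cbcacb
  | bac => bc
  | cabbcb => cbcb
  | cccb => aab => a

ab->; ba->b; ccc->aa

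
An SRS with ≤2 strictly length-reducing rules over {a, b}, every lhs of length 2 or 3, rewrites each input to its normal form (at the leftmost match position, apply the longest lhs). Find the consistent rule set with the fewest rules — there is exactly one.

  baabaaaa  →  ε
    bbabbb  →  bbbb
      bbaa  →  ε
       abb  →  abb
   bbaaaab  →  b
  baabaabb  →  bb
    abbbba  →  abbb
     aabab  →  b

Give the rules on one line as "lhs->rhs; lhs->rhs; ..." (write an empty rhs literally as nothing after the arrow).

aa->; ba->

  | baabaaaa => abaaaa => aaaa => aa => ε
  | bbabbb => bbbb
  | bbaa => ba => ε
  | abb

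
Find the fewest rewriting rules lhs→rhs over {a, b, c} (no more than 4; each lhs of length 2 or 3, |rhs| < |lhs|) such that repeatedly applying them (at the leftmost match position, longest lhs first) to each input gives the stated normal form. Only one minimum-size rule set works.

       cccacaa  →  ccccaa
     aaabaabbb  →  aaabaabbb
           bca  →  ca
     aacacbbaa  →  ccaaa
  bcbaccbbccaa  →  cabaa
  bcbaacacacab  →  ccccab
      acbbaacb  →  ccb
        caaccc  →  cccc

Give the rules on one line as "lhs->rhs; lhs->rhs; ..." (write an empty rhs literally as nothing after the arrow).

ac->c; bc->c; bcc->b; cbb->ca

  | cccacaa => ccccaa
  | aaabaabbb
  | bca => ca
  | aacacbbaa => acacbbaa => cacbbaa => ccbbaa => ccaaa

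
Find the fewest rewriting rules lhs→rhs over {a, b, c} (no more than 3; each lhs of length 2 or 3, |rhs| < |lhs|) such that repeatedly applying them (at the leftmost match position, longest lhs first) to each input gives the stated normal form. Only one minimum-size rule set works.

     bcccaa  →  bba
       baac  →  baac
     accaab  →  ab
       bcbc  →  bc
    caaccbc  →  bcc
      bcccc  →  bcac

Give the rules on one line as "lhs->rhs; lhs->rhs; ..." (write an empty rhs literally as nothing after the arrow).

  | bcccaa => bcaaa => bba
  | baac
  | accaab => acbb => ab
  | bcbc => bc

caa->b; cb->; ccc->ca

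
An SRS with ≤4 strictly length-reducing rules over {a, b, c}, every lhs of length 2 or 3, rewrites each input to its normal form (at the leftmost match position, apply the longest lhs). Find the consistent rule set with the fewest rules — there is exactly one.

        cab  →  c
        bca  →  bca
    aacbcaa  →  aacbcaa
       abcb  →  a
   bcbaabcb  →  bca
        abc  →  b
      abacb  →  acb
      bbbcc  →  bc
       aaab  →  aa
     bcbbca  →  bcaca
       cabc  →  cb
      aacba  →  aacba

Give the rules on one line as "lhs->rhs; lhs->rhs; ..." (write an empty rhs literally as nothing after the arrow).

  | cab => c
  | bca
  | aacbcaa
  | abcb => bb => a

ab->; abc->b; bb->a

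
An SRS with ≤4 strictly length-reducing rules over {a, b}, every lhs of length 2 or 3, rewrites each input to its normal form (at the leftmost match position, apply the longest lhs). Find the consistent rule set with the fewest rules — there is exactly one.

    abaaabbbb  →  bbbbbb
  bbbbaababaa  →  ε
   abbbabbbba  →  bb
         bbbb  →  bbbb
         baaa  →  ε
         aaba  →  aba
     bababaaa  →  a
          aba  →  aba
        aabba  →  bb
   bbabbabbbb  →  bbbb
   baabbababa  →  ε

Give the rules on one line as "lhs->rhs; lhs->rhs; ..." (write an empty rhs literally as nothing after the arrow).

  | abaaabbbb => abbabbbb => baabbbb => bbbbbb
  | bbbbaababaa => bbababaa => babaa => babb => bba => ε
  | abbbabbbba => bababbbba => babbabba => bbaabba => abba => baa => bb
  | bbbb

aa->a; abb->ba; baa->bb; bba->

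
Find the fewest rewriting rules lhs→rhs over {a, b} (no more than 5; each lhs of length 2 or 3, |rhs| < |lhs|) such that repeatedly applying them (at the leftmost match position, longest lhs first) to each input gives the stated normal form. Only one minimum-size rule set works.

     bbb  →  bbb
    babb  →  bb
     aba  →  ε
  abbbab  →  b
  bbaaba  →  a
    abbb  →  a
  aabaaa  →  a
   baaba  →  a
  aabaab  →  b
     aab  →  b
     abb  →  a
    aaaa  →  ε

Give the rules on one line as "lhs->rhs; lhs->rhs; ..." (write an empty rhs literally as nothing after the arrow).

aa->; ab->a; ba->a; bab->b

  | bbb
  | babb => bb
  | aba => aa => ε
  | abbbab => abbab => abab => aab => b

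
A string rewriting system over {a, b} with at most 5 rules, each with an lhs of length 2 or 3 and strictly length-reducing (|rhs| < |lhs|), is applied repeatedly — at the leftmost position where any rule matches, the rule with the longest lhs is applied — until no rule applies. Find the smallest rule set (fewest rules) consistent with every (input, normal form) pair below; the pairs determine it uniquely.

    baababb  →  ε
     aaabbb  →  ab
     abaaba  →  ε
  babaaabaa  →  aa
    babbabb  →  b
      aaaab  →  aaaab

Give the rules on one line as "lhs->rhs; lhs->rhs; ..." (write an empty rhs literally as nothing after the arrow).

  | baababb => ababb => bb => ε
  | aaabbb => aabb => ab
  | abaaba => aba => ε
  | babaaabaa => baaabaa => aabaa => aa

aba->; abb->b; ba->; bb->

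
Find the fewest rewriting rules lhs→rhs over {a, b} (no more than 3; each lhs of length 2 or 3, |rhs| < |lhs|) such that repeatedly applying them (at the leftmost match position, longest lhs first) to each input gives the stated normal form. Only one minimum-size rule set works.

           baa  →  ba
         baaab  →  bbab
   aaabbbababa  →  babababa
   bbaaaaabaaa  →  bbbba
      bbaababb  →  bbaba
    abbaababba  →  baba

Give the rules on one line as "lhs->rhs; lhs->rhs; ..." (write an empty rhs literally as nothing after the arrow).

aa->a; aaa->ba; abb->a

  | baa => ba
  | baaab => bbab
  | aaabbbababa => babbbababa => babababa
  | bbaaaaabaaa => bbbaaabaaa => bbbbabaaa => bbbbabba => bbbbaa => bbbba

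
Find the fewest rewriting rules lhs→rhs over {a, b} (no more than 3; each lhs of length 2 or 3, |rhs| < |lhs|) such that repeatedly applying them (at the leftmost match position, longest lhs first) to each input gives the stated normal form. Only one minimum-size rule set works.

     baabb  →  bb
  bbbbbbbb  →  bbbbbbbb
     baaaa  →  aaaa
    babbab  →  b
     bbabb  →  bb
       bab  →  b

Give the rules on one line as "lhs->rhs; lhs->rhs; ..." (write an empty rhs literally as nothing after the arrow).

  | baabb => aabb => abb => bb
  | bbbbbbbb
  | baaaa => aaaa
  | babbab => abbab => bbab => bab => ab => b

ab->b; ba->a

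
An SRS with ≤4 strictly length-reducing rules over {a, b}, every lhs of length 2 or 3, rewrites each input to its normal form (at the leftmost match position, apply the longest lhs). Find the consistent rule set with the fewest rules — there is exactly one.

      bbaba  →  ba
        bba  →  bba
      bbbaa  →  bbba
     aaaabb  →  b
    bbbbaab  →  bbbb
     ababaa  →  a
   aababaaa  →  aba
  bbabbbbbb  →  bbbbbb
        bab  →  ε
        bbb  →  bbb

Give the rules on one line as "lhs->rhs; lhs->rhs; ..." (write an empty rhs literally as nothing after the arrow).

aa->a; aab->; bab->

  | bbaba => ba
  | bba
  | bbbaa => bbba
  | aaaabb => aaabb => aabb => b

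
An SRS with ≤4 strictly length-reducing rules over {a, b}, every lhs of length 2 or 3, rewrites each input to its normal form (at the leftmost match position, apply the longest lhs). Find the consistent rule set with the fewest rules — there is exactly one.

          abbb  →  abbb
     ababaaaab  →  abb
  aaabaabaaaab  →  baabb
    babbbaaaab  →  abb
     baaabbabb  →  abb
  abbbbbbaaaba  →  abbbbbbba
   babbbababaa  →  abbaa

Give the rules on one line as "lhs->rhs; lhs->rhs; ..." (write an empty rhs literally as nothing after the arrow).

aaa->; aba->ab; bab->ab

  | abbb
  | ababaaaab => abbaaaab => abbab => abab => abb
  | aaabaabaaaab => baabaaaab => baabaaab => baabaab => baabab => baabb
  | babbbaaaab => abbbaaaab => abbbab => abbab => abab => abb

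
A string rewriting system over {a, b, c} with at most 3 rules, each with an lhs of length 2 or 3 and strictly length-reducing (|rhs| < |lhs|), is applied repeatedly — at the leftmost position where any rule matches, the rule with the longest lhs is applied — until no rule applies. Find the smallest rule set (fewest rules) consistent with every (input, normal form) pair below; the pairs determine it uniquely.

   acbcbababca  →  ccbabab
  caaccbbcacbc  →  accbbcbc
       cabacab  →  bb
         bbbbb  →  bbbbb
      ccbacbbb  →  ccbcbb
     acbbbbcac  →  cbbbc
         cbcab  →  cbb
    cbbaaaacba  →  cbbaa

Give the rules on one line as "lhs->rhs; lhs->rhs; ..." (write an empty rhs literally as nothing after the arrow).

aca->; acb->c; ca->

  | acbcbababca => ccbababca => ccbabab
  | caaccbbcacbc => accbbcacbc => accbbcbc
  | cabacab => bacab => bb
  | bbbbb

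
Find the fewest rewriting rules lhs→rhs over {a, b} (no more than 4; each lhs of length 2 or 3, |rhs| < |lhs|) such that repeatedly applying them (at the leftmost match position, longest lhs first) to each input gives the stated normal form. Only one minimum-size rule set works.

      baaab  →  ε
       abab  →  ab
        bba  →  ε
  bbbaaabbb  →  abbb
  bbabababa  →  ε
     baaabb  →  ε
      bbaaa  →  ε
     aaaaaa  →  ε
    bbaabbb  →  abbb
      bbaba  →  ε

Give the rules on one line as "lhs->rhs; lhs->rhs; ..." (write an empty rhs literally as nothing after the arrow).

aa->; aab->aa; ba->; bba->

  | baaab => aab => aa => ε
  | abab => ab
  | bba => ε
  | bbbaaabbb => baabbb => abbb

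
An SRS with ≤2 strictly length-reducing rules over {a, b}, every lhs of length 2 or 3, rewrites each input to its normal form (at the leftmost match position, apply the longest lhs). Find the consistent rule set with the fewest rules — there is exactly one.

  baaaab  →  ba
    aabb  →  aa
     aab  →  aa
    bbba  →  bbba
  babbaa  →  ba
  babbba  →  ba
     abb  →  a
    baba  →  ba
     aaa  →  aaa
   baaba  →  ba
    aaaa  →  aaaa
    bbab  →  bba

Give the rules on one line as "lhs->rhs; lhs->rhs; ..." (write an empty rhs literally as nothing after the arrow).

ab->a; baa->ba

  | baaaab => baaab => baab => bab => ba
  | aabb => aab => aa
  | aab => aa
  | bbba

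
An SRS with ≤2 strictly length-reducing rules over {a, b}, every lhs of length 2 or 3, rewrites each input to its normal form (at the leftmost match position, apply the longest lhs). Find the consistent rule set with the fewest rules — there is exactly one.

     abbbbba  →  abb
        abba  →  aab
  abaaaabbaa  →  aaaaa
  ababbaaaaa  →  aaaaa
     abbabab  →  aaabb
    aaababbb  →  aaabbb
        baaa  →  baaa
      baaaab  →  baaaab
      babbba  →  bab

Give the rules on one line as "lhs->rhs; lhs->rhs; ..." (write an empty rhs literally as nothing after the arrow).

aba->a; bba->ab

  | abbbbba => abbbab => ababb => abb
  | abba => aab
  | abaaaabbaa => aaaabbaa => aaaaaba => aaaaa
  | ababbaaaaa => abbaaaaa => aabaaaa => aaaaa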